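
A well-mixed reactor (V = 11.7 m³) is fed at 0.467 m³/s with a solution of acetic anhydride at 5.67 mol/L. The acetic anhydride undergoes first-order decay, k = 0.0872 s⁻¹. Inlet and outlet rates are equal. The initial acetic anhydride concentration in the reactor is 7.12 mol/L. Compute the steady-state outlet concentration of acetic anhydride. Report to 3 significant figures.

1.78 mol/L

Accumulation = in − out − consumed: V dC/dt = Q C_in − Q C − k V C.
At steady state: 0 = Q C_in − (Q + kV) C_ss, so C_ss = Q C_in/(Q + kV).
C_ss = 0.467·5.67/(0.467 + 0.0872·11.7) = 2.6479/1.4872 = 1.7804 mol/L.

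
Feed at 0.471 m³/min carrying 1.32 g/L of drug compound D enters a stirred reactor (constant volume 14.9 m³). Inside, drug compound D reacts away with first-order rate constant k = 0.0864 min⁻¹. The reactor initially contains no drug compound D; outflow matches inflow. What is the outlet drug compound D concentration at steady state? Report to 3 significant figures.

0.354 g/L

Species balance: V dC/dt = Q C_in − Q C − k V C.
Steady state (dC/dt = 0): C_ss = Q C_in/(Q + kV) = C_in/(1 + kV/Q).
C_ss = 0.471·1.32/(0.471 + 0.0864·14.9) = 0.62172/1.7584 = 0.35358 g/L.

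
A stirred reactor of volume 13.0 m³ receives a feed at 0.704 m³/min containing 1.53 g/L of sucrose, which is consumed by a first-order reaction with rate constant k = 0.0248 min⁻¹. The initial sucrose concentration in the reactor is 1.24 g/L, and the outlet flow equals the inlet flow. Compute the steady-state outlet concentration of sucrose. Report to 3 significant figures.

V dC/dt = Q(C_in − C) − k V C.
Steady state (dC/dt = 0): C_ss = Q C_in/(Q + kV) = C_in/(1 + kV/Q).
C_ss = 0.704·1.53/(0.704 + 0.0248·13.0) = 1.0771/1.0264 = 1.0494 g/L.

1.05 g/L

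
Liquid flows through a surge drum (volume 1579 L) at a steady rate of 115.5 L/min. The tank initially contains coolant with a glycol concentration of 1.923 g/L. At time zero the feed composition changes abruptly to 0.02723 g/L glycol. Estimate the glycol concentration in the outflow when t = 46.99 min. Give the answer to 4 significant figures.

Unsteady species balance (constant V, well mixed): V dC/dt = Q(C_in − C).
Time constant τ = V/Q = 1579/115.5 = 13.6710 min.
Integrating: C(t) = C_in + (C₀ − C_in) e^(−t/τ).
C(46.99) = 0.02723 + (1.923 − 0.02723)·e^(−46.99/13.6710) = 0.02723 + (1.89577)·0.0321545 = 0.0881875 g/L.

0.08819 g/L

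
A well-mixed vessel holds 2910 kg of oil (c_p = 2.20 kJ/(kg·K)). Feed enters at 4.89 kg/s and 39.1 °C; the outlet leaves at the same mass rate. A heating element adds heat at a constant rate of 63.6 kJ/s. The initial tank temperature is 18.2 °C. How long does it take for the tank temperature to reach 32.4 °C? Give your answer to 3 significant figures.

449 s

Energy balance: M c_p dT/dt = ṁ c_p (T_in − T) + 63.6.
τ = M/ṁ = 595.09 s; T_ss = T_in + Q̇/(ṁ c_p) = 45.012 °C.
T(t) = T_ss + (T₀ − T_ss) e^(−t/τ). Set T = 32.4:
e^(−t/τ) = (32.4 − 45.012)/(18.2 − 45.012) = 0.47038
t = −595.09 · ln(0.47038) = 448.82 s.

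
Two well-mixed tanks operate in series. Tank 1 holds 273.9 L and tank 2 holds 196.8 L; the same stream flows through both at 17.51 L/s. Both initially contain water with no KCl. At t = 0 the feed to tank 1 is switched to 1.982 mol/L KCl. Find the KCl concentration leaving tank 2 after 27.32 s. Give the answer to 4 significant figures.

1.199 mol/L

Species balance on tank i: dCᵢ/dt = (Cᵢ₋₁ − Cᵢ)/τᵢ with τᵢ = Vᵢ/Q.
τ₁ = 273.9/17.51 = 15.6425 s; τ₂ = 196.8/17.51 = 11.2393 s.
Solving the cascade with C₁(0)=C₂(0)=0 gives C₂(t) = C_in[1 − (τ₁ e^(−t/τ₁) − τ₂ e^(−t/τ₂))/(τ₁ − τ₂)].
At t = 27.32: e^(−t/τ₁) = 0.174379, e^(−t/τ₂) = 0.0879701.
C₂ = 1.982·[1 − (15.6425·0.174379 − 11.2393·0.0879701)/(4.40320)] = 1.982·0.605060 = 1.19923 mol/L.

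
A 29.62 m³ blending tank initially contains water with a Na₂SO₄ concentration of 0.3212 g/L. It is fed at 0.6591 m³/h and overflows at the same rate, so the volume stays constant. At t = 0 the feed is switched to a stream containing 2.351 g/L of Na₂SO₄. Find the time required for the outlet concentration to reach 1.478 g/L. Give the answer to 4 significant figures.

37.92 h

Accumulation = in − out for the solute gives V dC/dt = Q(C_in − C), so τ = V/Q = 44.9401 h.
C(t) = C_in + (C₀ − C_in) e^(−t/τ). Set C = 1.478 and solve for t:
e^(−t/τ) = (C − C_in)/(C₀ − C_in) = (1.478 − 2.351)/(0.3212 − 2.351) = 0.430092
t = −τ ln(…) = 44.9401 × 0.843757 = 37.9185 h.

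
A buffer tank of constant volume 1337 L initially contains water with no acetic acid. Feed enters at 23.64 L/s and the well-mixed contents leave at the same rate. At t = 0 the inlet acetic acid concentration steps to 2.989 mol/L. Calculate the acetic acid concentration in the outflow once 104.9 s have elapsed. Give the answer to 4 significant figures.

Accumulation = in − out for the solute gives V dC/dt = Q(C_in − C).
Rewrite as dC/dt + C/τ = C_in/τ, τ = V/Q = 56.5567 s.
This is linear first-order; C(t) = C_in + (C₀ − C_in) e^(−t/τ).
C(104.9) = 2.989 + (0 − 2.989)·e^(−104.9/56.5567) = 2.989 + (-2.98900)·0.156488 = 2.52126 mol/L.

2.521 mol/L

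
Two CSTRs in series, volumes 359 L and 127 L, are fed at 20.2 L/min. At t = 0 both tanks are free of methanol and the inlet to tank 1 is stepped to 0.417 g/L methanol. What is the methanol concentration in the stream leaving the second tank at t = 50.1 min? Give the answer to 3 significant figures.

0.379 g/L

Time constants: τᵢ = Vᵢ/Q for each well-mixed tank.
τ₁ = 359/20.2 = 17.772 min; τ₂ = 127/20.2 = 6.2871 min.
Solving the cascade with C₁(0)=C₂(0)=0 gives C₂(t) = C_in[1 − (τ₁ e^(−t/τ₁) − τ₂ e^(−t/τ₂))/(τ₁ − τ₂)].
At t = 50.1: e^(−t/τ₁) = 0.059666, e^(−t/τ₂) = 0.00034614.
C₂ = 0.417·[1 − (17.772·0.059666 − 6.2871·0.00034614)/(11.485)] = 0.417·0.90786 = 0.37858 g/L.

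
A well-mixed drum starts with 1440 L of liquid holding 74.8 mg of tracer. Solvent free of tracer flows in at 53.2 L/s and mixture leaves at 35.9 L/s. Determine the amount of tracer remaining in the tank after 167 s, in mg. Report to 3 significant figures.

7.62 mg

Total volume: dV/dt = Q_in − Q_out = 17.300 L/s, so V(t) = 1440 + 17.300 t and V(167) = 4329.1 L.
No tracer enters, so dm/dt = −Q_out · (m/V).
Separate: dm/m = −Q_out dt/V(t) ⇒ ln(m/m₀) = −(Q_out/(Q_in−Q_out)) ln(V/V₀).
m = m₀ (V₀/V)^(Q_out/(Q_in−Q_out)) = 74.8 × (1440/4329.1)^(2.0751) = 7.6192 mg.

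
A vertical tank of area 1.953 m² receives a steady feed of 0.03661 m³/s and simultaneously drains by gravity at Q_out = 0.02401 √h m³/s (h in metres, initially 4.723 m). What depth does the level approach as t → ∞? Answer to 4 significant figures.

A dh/dt = Q_in − 0.02401 √h. Steady state requires inflow = outflow:
Q_in = 0.02401 √h_ss ⇒ √h_ss = 0.03661/0.02401 = 1.52478.
h_ss = 1.52478² = 2.32496 m. (Since h₀ = 4.723 m > h_ss, the level will fall toward this value.)

2.325 m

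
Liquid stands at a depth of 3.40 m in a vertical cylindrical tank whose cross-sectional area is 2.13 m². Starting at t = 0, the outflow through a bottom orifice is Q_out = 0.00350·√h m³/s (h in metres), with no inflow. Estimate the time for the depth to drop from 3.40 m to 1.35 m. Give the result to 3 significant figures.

Volume balance on the tank: A dh/dt = −0.00350 √h.
Separate and integrate: 2(√h − √h₀) = −(0.00350/A) t.
t = 2A(√h₀ − √h)/0.00350 = 2·2.13·(√3.40 − √1.35)/0.00350
  = 4.2600 × (1.8439 − 1.1619) / 0.00350 = 830.11 s.

830 s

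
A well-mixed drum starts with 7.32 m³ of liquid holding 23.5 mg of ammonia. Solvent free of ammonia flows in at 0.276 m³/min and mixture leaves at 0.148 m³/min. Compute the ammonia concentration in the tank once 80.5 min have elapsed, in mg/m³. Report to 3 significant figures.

0.483 mg/m³

Let m(t) be the amount of ammonia. Volume: V(t) = V₀ + (Q_in − Q_out) t = 7.32 + 0.12800 t; V(80.5) = 17.624 m³.
Solute balance: dm/dt = 0 − Q_out C = −Q_out m/V(t).
dm/m = −Q_out dt/(V₀ + 0.12800 t); integrating gives ln(m/m₀) = −(Q_out/(Q_in−Q_out)) ln(V/V₀).
m = m₀ (V₀/V)^(Q_out/(Q_in−Q_out)) = 23.5 × (7.32/17.624)^(1.1562) = 8.5085 mg.
C = m/V = 8.5085/17.624 = 0.48278 mg/m³.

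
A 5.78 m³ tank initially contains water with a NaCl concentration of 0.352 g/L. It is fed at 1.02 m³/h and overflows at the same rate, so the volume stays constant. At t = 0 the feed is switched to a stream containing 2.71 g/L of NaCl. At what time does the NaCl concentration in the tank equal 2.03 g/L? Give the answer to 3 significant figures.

Species balance: V dC/dt = Q(C_in − C) ⇒ τ = V/Q = 5.6667 h.
C(t) = C_in + (C₀ − C_in) e^(−t/τ). Set C = 2.03 and solve for t:
e^(−t/τ) = (C − C_in)/(C₀ − C_in) = (2.03 − 2.71)/(0.352 − 2.71) = 0.28838
t = −τ ln(…) = 5.6667 × 1.2435 = 7.0464 h.

7.05 h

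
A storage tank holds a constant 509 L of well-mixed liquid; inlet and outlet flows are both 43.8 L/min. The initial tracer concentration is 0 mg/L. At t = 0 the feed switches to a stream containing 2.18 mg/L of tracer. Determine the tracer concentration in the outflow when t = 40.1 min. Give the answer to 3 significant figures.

Mass balance on the solute (V constant): V dC/dt = Q(C_in − C).
Rewrite as dC/dt + C/τ = C_in/τ, τ = V/Q = 11.621 min.
Integrating: C(t) = C_in + (C₀ − C_in) e^(−t/τ).
C(40.1) = 2.18 + (0 − 2.18)·e^(−40.1/11.621) = 2.18 + (-2.1800)·0.031725 = 2.1108 mg/L.

2.11 mg/L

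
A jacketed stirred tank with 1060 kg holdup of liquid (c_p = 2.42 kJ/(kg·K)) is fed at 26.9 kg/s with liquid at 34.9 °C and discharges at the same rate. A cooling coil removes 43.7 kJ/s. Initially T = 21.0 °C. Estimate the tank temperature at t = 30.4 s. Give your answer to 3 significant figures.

M c_p dT/dt = ṁ c_p (T_in − T) − Q̇.
τ = M/ṁ = 39.405 s; T_ss = T_in − Q̇/(ṁ c_p) = 34.9 − 43.7/(26.9·2.42) = 34.229 °C.
T approaches T_ss exponentially: T(t) = T_ss + (T₀ − T_ss) e^(−t/τ).
T(30.4) = 34.229 + (-13.229)·e^(−30.4/39.405) = 34.229 + (-13.229)·0.46233 = 28.113 °C.

28.1 °C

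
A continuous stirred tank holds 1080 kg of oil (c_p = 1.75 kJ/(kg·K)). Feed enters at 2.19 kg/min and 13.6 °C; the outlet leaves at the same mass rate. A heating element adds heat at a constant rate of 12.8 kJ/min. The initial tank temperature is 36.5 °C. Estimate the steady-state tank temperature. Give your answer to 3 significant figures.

16.9 °C

Energy balance: M c_p dT/dt = ṁ c_p (T_in − T) + 12.8.
At steady state dT/dt = 0 ⇒ T_ss = T_in + Q̇/(ṁ c_p) = 13.6 + 12.8/(2.19·1.75) = 16.940 °C.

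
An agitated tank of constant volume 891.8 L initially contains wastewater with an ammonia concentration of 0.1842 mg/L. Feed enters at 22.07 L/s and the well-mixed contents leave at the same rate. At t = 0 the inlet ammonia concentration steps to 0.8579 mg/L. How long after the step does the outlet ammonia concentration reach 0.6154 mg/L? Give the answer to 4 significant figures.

41.29 s

Species balance: V dC/dt = Q(C_in − C) ⇒ τ = V/Q = 40.4078 s.
C(t) = C_in + (C₀ − C_in) e^(−t/τ). Set C = 0.6154 and solve for t:
e^(−t/τ) = (C − C_in)/(C₀ − C_in) = (0.6154 − 0.8579)/(0.1842 − 0.8579) = 0.359953
t = −τ ln(…) = 40.4078 × 1.02178 = 41.2880 s.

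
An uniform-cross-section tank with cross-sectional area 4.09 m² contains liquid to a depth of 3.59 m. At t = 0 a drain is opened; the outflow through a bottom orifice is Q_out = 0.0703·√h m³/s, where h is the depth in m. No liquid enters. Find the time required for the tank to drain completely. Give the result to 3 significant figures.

Mass balance (ρ constant): A dh/dt = −0.0703 √h.
∫ h^(−1/2) dh = −(0.0703/A) ∫ dt, giving 2√h = 2√h₀ − (0.0703/A) t.
Tank is empty when √h = 0: t_empty = 2A√h₀/0.0703.
t_empty = 2·4.09·√3.59/0.0703 = 8.1800·1.8947/0.0703 = 220.47 s.

220 s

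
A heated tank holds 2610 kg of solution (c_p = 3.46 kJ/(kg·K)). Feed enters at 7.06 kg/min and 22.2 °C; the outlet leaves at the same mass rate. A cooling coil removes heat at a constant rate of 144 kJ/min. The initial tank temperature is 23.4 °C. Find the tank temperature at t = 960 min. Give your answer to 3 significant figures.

16.8 °C

M c_p dT/dt = ṁ c_p (T_in − T) − Q̇.
Rearrange: dT/dt = (T_ss − T)/τ with τ = M/ṁ = 369.69 min and T_ss = T_in − Q̇/(ṁ c_p) = 16.305 °C.
Integrating: T(t) = T_ss + (T₀ − T_ss) e^(−t/τ).
T(960) = 16.305 + (7.0950)·e^(−960/369.69) = 16.305 + (7.0950)·0.074513 = 16.834 °C.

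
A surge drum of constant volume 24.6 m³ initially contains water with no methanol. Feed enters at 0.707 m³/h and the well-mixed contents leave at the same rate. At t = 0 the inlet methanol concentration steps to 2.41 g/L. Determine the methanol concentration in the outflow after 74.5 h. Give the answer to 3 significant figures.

Species balance on the tank: V dC/dt = Q(C_in − C).
So dC/dt = (C_in − C)/τ with τ = V/Q = 24.6/0.707 = 34.795 h.
This is linear first-order; C(t) = C_in + (C₀ − C_in) e^(−t/τ).
C(74.5) = 2.41 + (0 − 2.41)·e^(−74.5/34.795) = 2.41 + (-2.4100)·0.11752 = 2.1268 g/L.

2.13 g/L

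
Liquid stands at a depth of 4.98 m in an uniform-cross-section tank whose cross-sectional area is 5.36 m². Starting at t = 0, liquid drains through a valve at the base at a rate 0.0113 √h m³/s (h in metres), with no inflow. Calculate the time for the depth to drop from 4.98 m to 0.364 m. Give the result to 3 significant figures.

A dh/dt = −Q_out = −0.0113 √h.
This is separable: 2 d(√h)/dt = −0.0113/A, so √h = √h₀ − (0.0113/(2A)) t.
t = 2A(√h₀ − √h)/0.0113 = 2·5.36·(√4.98 − √0.364)/0.0113
  = 10.720 × (2.2316 − 0.60332) / 0.0113 = 1544.7 s.

1540 s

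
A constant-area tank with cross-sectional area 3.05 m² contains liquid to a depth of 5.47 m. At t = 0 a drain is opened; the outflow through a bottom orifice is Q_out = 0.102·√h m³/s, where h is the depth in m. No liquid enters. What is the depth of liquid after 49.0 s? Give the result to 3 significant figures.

Accumulation of liquid (constant cross-section A): A dh/dt = −0.102 √h.
∫ h^(−1/2) dh = −(0.102/A) ∫ dt, giving 2√h = 2√h₀ − (0.102/A) t.
√h = √5.47 − 0.102·49.0/(2·3.05) = 2.3388 − 0.81934 = 1.5195.
h = 1.5195² = 2.3088 m.

2.31 m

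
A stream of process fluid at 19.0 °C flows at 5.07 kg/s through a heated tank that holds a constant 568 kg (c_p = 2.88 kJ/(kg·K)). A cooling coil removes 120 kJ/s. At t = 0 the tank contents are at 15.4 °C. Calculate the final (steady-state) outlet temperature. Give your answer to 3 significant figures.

M c_p dT/dt = ṁ c_p (T_in − T) − Q̇.
At steady state dT/dt = 0 ⇒ T_ss = T_in − Q̇/(ṁ c_p) = 19.0 − 120/(5.07·2.88) = 10.782 °C.

10.8 °C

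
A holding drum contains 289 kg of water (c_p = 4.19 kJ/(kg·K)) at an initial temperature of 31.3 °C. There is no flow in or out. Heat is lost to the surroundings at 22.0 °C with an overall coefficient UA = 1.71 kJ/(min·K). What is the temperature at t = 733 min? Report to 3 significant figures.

25.3 °C

Lumped-capacitance energy balance: M c_p dT/dt = UA(T_amb − T).
dT/dt = (T_ss − T)/τ with T_ss = T_amb = 22.000 °C, τ = M c_p/UA = 289·4.19/1.71 = 708.13 min.
Integrating: T(t) = T_ss + (T₀ − T_ss) e^(−t/τ).
T(733) = 22.000 + (9.3000)·0.35519 = 25.303 °C.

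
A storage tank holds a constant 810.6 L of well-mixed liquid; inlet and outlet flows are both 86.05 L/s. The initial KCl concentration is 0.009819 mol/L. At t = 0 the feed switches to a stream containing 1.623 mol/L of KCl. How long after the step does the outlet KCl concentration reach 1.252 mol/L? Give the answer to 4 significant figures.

13.85 s

Transient balance on the dissolved component: V dC/dt = Q(C_in − C), so τ = V/Q = 9.42010 s.
C(t) = C_in + (C₀ − C_in) e^(−t/τ). Set C = 1.252 and solve for t:
e^(−t/τ) = (C − C_in)/(C₀ − C_in) = (1.252 − 1.623)/(0.009819 − 1.623) = 0.229980
t = −τ ln(…) = 9.42010 × 1.46976 = 13.8453 s.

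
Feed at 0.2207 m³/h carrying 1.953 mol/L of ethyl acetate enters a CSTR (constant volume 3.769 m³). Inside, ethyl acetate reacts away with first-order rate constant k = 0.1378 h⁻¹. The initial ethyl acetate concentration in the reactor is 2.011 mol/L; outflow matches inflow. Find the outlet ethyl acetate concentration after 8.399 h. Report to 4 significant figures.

Species balance: V dC/dt = Q C_in − Q C − k V C.
dC/dt = (Q/V) C_in − (Q/V + k) C; effective rate a = Q/V + k = 0.0585566 + 0.1378 = 0.196357 h⁻¹.
C_ss = Q C_in/(Q + kV) = 0.582415 mol/L; C(t) = C_ss + (C₀ − C_ss) e^(−a t).
C(8.399) = 0.582415 + (1.42858)·e^(−0.196357·8.399) = 0.582415 + (1.42858)·0.192204 = 0.856995 mol/L.

0.8570 mol/L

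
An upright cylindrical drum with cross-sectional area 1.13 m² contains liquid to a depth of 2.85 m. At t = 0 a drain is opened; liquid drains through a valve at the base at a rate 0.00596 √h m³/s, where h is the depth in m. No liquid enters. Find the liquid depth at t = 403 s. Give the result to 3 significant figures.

0.391 m

Volume balance on the tank: A dh/dt = −0.00596 √h.
Separate and integrate: 2(√h − √h₀) = −(0.00596/A) t.
√h = √2.85 − 0.00596·403/(2·1.13) = 1.6882 − 1.0628 = 0.62542.
h = 0.62542² = 0.39114 m.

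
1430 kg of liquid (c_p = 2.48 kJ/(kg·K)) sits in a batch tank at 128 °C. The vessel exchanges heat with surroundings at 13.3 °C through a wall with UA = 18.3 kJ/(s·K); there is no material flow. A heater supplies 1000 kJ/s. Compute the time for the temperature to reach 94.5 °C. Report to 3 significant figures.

158 s

Unsteady energy balance on the tank contents: M c_p dT/dt = −UA(T − T_amb) + Q̇.
τ = M c_p/UA = 193.79 s; T_ss = T_amb + Q̇/UA = 13.3 + 1000/18.3 = 67.945 °C.
T(t) = T_ss + (T₀ − T_ss)e^(−t/τ); set T = 94.5:
t = −τ ln[(T − T_ss)/(T₀ − T_ss)] = −193.79 · ln(0.44218) = 158.14 s.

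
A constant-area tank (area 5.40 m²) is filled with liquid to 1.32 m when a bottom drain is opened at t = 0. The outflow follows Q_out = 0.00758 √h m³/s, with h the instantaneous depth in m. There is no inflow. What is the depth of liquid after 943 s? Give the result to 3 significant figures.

Volume balance on the tank: A dh/dt = −0.00758 √h.
Separate and integrate: 2(√h − √h₀) = −(0.00758/A) t.
√h = √1.32 − 0.00758·943/(2·5.40) = 1.1489 − 0.66185 = 0.48707.
h = 0.48707² = 0.23723 m.

0.237 m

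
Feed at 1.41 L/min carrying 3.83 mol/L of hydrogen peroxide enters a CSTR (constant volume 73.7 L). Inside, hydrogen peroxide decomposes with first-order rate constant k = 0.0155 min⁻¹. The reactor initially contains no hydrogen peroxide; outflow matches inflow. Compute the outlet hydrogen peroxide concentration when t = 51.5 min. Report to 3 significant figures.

V dC/dt = Q(C_in − C) − k V C.
This is linear with rate a = Q/V + k = 0.034632 min⁻¹.
C_ss = Q C_in/(Q + kV) = 2.1158 mol/L; C(t) = C_ss + (C₀ − C_ss) e^(−a t).
C(51.5) = 2.1158 + (-2.1158)·e^(−0.034632·51.5) = 2.1158 + (-2.1158)·0.16804 = 1.7603 mol/L.

1.76 mol/L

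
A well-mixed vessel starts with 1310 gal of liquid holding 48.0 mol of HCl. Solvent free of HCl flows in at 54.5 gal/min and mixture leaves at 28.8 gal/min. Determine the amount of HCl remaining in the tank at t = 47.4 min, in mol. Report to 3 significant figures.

Let m(t) be the amount of HCl. Volume: V(t) = V₀ + (Q_in − Q_out) t = 1310 + 25.700 t; V(47.4) = 2528.2 gal.
No HCl enters, so dm/dt = −Q_out · (m/V).
Separate: dm/m = −Q_out dt/V(t) ⇒ ln(m/m₀) = −(Q_out/(Q_in−Q_out)) ln(V/V₀).
m = m₀ (V₀/V)^(Q_out/(Q_in−Q_out)) = 48.0 × (1310/2528.2)^(1.1206) = 22.975 mol.

23.0 mol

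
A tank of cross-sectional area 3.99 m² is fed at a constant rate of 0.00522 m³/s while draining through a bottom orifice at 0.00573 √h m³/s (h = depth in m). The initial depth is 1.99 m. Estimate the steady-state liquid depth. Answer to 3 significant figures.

A dh/dt = Q_in − 0.00573 √h. Steady state requires inflow = outflow:
Q_in = 0.00573 √h_ss ⇒ √h_ss = 0.00522/0.00573 = 0.91099.
h_ss = 0.91099² = 0.82991 m. (Since h₀ = 1.99 m > h_ss, the level will fall toward this value.)

0.830 m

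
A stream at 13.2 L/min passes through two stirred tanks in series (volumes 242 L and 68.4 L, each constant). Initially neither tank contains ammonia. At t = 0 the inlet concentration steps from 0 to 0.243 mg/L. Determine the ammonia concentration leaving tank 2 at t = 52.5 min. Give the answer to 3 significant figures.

Time constants: τᵢ = Vᵢ/Q for each well-mixed tank.
τ₁ = 242/13.2 = 18.333 min; τ₂ = 68.4/13.2 = 5.1818 min.
Solving the cascade with C₁(0)=C₂(0)=0 gives C₂(t) = C_in[1 − (τ₁ e^(−t/τ₁) − τ₂ e^(−t/τ₂))/(τ₁ − τ₂)].
At t = 52.5: e^(−t/τ₁) = 0.057061, e^(−t/τ₂) = 3.9803e-05.
C₂ = 0.243·[1 − (18.333·0.057061 − 5.1818·3.9803e-05)/(13.152)] = 0.243·0.92047 = 0.22367 mg/L.

0.224 mg/L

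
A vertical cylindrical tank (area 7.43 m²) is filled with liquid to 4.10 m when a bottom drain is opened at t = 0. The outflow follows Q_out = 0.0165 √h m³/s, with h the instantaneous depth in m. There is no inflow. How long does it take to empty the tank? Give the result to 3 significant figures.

1820 s

Mass balance (ρ constant): A dh/dt = −0.0165 √h.
This is separable: 2 d(√h)/dt = −0.0165/A, so √h = √h₀ − (0.0165/(2A)) t.
Set h = 0: 2√h₀ = (0.0165/A) t_empty ⇒ t_empty = 2A√h₀/0.0165.
t_empty = 2·7.43·√4.10/0.0165 = 14.860·2.0248/0.0165 = 1823.6 s.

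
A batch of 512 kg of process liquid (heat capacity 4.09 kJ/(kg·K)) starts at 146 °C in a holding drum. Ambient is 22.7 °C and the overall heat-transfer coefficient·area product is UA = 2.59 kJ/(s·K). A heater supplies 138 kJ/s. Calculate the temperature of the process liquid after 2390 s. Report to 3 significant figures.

79.6 °C

Energy balance: M c_p dT/dt = −UA(T − T_amb) + Q̇.
dT/dt = (T_ss − T)/τ with T_ss = T_amb + Q̇/UA = 22.7 + 138/2.59 = 75.982 °C, τ = M c_p/UA = 512·4.09/2.59 = 808.53 s.
Solution: T(t) = T_ss + (T₀ − T_ss) e^(−t/τ).
T(2390) = 75.982 + (70.018)·0.052027 = 79.625 °C.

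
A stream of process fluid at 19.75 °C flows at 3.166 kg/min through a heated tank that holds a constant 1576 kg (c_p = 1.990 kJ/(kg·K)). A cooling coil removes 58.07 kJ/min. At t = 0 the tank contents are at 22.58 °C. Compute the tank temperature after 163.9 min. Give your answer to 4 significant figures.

M c_p dT/dt = ṁ c_p (T_in − T) − Q̇.
Rearrange: dT/dt = (T_ss − T)/τ with τ = M/ṁ = 497.789 min and T_ss = T_in − Q̇/(ṁ c_p) = 10.5330 °C.
Solution: T(t) = T_ss + (T₀ − T_ss) e^(−t/τ).
T(163.9) = 10.5330 + (12.0470)·e^(−163.9/497.789) = 10.5330 + (12.0470)·0.719459 = 19.2003 °C.

19.20 °C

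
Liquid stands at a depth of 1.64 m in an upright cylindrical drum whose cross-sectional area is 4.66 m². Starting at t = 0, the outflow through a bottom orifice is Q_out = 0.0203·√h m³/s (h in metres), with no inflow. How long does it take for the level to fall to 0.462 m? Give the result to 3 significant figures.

276 s

With no inflow, A dh/dt = −0.0203 √h.
This is separable: 2 d(√h)/dt = −0.0203/A, so √h = √h₀ − (0.0203/(2A)) t.
t = 2A(√h₀ − √h)/0.0203 = 2·4.66·(√1.64 − √0.462)/0.0203
  = 9.3200 × (1.2806 − 0.67971) / 0.0203 = 275.89 s.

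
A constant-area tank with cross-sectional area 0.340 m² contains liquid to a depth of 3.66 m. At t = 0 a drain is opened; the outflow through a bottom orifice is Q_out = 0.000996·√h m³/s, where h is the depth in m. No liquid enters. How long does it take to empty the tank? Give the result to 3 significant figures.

1310 s

A dh/dt = −Q_out = −0.000996 √h.
This is separable: 2 d(√h)/dt = −0.000996/A, so √h = √h₀ − (0.000996/(2A)) t.
Tank is empty when √h = 0: t_empty = 2A√h₀/0.000996.
t_empty = 2·0.340·√3.66/0.000996 = 0.68000·1.9131/0.000996 = 1306.1 s.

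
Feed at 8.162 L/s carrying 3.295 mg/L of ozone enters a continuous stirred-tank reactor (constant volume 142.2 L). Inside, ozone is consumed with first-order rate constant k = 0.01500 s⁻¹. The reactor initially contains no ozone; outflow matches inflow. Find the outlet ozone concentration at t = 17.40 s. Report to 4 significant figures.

1.871 mg/L

Accumulation = in − out − consumed: V dC/dt = Q C_in − Q C − k V C.
This is linear with rate a = Q/V + k = 0.0723980 s⁻¹.
C_ss = Q C_in/(Q + kV) = 2.61232 mg/L; C(t) = C_ss + (C₀ − C_ss) e^(−a t).
C(17.40) = 2.61232 + (-2.61232)·e^(−0.0723980·17.40) = 2.61232 + (-2.61232)·0.283732 = 1.87112 mg/L.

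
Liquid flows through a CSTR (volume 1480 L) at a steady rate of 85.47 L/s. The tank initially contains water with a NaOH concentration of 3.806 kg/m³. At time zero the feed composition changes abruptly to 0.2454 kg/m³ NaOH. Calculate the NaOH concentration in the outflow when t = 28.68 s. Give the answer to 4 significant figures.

Mass balance on the solute (V constant): V dC/dt = Q(C_in − C).
Rewrite as dC/dt + C/τ = C_in/τ, τ = V/Q = 17.3160 s.
This is linear first-order; C(t) = C_in + (C₀ − C_in) e^(−t/τ).
C(28.68) = 0.2454 + (3.806 − 0.2454)·e^(−28.68/17.3160) = 0.2454 + (3.56060)·0.190850 = 0.924939 kg/m³.

0.9249 kg/m³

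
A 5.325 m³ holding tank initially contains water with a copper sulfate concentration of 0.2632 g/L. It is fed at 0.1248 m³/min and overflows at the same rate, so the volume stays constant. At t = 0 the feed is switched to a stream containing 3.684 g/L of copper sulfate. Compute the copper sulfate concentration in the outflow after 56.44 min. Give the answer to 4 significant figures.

2.773 g/L

Transient balance on the dissolved component: V dC/dt = Q(C_in − C).
Time constant τ = V/Q = 5.325/0.1248 = 42.6683 min.
Solution: C(t) = C_in + (C₀ − C_in) e^(−t/τ).
C(56.44) = 3.684 + (0.2632 − 3.684)·e^(−56.44/42.6683) = 3.684 + (-3.42080)·0.266398 = 2.77270 g/L.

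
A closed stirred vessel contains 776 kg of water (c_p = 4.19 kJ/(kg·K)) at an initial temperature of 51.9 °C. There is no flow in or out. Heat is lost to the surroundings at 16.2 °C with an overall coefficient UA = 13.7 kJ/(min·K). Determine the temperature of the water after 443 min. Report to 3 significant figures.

21.7 °C

M c_p dT/dt = −UA(T − T_amb).
dT/dt = (T_ss − T)/τ with T_ss = T_amb = 16.200 °C, τ = M c_p/UA = 776·4.19/13.7 = 237.33 min.
Integrating: T(t) = T_ss + (T₀ − T_ss) e^(−t/τ).
T(443) = 16.200 + (35.700)·0.15465 = 21.721 °C.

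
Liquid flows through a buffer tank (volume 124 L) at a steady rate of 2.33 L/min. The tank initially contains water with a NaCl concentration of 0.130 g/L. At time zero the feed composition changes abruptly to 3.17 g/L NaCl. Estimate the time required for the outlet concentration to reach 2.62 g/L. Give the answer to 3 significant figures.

Unsteady species balance (constant V, well mixed): V dC/dt = Q(C_in − C), so τ = V/Q = 53.219 min.
C(t) = C_in + (C₀ − C_in) e^(−t/τ). Set C = 2.62 and solve for t:
e^(−t/τ) = (C − C_in)/(C₀ − C_in) = (2.62 − 3.17)/(0.130 − 3.17) = 0.18092
t = −τ ln(…) = 53.219 × 1.7097 = 90.988 min.

91.0 min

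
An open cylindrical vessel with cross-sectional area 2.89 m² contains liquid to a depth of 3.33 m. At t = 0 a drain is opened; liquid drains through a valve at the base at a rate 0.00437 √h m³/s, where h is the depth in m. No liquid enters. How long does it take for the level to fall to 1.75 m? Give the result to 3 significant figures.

Unsteady balance on liquid volume: A dh/dt = −0.00437 √h.
Separate and integrate: 2(√h − √h₀) = −(0.00437/A) t.
t = 2A(√h₀ − √h)/0.00437 = 2·2.89·(√3.33 − √1.75)/0.00437
  = 5.7800 × (1.8248 − 1.3229) / 0.00437 = 663.91 s.

664 s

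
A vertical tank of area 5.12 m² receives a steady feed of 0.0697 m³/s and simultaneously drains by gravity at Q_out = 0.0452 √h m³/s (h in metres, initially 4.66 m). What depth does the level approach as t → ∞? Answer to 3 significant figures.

Level balance: A dh/dt = 0.0697 − 0.0452 √h. Setting dh/dt = 0:
Q_in = 0.0452 √h_ss ⇒ √h_ss = 0.0697/0.0452 = 1.5420.
h_ss = 1.5420² = 2.3779 m. (Since h₀ = 4.66 m > h_ss, the level will fall toward this value.)

2.38 m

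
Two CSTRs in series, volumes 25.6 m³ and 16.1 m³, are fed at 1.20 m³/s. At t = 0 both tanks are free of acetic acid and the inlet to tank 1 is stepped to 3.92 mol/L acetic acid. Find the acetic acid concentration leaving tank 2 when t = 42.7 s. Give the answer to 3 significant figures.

Species balance on tank i: dCᵢ/dt = (Cᵢ₋₁ − Cᵢ)/τᵢ with τᵢ = Vᵢ/Q.
τ₁ = 25.6/1.20 = 21.333 s; τ₂ = 16.1/1.20 = 13.417 s.
Tank 1: C₁ = C_in(1 − e^(−t/τ₁)). Tank 2 (τ₁ ≠ τ₂): C₂ = C_in[1 − (τ₁ e^(−t/τ₁) − τ₂ e^(−t/τ₂))/(τ₁ − τ₂)].
At t = 42.7: e^(−t/τ₁) = 0.13512, e^(−t/τ₂) = 0.041477.
C₂ = 3.92·[1 − (21.333·0.13512 − 13.417·0.041477)/(7.9167)] = 3.92·0.70617 = 2.7682 mol/L.

2.77 mol/L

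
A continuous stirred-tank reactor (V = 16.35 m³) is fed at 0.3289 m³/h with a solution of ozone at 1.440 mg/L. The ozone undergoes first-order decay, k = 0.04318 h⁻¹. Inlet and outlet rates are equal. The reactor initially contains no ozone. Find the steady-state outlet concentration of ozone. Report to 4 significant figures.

V dC/dt = Q(C_in − C) − k V C.
At steady state: 0 = Q C_in − (Q + kV) C_ss, so C_ss = Q C_in/(Q + kV).
C_ss = 0.3289·1.440/(0.3289 + 0.04318·16.35) = 0.473616/1.03489 = 0.457647 mg/L.

0.4576 mg/L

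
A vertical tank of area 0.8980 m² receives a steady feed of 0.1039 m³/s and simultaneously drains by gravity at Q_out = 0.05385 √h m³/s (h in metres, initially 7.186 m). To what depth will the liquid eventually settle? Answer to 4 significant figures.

A dh/dt = Q_in − 0.05385 √h. Steady state requires inflow = outflow:
Q_in = 0.05385 √h_ss ⇒ √h_ss = 0.1039/0.05385 = 1.92943.
h_ss = 1.92943² = 3.72271 m. (Since h₀ = 7.186 m > h_ss, the level will fall toward this value.)

3.723 m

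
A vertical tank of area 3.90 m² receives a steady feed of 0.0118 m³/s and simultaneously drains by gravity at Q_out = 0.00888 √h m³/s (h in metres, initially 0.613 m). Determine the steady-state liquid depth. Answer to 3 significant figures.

Level balance: A dh/dt = 0.0118 − 0.00888 √h. Setting dh/dt = 0:
Q_in = 0.00888 √h_ss ⇒ √h_ss = 0.0118/0.00888 = 1.3288.
h_ss = 1.3288² = 1.7658 m. (Since h₀ = 0.613 m < h_ss, the level will rise toward this value.)

1.77 m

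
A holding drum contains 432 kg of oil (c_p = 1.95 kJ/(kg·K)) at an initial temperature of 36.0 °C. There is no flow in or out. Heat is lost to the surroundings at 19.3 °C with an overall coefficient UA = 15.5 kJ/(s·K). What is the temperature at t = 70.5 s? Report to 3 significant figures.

23.9 °C

Lumped-capacitance energy balance: M c_p dT/dt = UA(T_amb − T).
dT/dt = (T_ss − T)/τ with T_ss = T_amb = 19.300 °C, τ = M c_p/UA = 432·1.95/15.5 = 54.348 s.
Integrating: T(t) = T_ss + (T₀ − T_ss) e^(−t/τ).
T(70.5) = 19.300 + (16.700)·0.27330 = 23.864 °C.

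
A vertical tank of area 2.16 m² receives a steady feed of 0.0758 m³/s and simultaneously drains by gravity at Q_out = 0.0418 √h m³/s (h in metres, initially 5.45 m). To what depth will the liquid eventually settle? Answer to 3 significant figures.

Unsteady balance on liquid volume: A dh/dt = Q_in − 0.0418 √h. At steady state dh/dt = 0:
Q_in = 0.0418 √h_ss ⇒ √h_ss = 0.0758/0.0418 = 1.8134.
h_ss = 1.8134² = 3.2884 m. (Since h₀ = 5.45 m > h_ss, the level will fall toward this value.)

3.29 m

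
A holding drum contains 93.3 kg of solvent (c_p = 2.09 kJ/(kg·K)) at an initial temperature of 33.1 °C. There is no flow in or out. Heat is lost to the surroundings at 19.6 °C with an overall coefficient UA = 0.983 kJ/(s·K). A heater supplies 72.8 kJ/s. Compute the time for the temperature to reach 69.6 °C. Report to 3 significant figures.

M c_p dT/dt = −UA(T − T_amb) + Q̇.
τ = M c_p/UA = 198.37 s; T_ss = T_amb + Q̇/UA = 19.6 + 72.8/0.983 = 93.659 °C.
T(t) = T_ss + (T₀ − T_ss)e^(−t/τ); set T = 69.6:
t = −τ ln[(T − T_ss)/(T₀ − T_ss)] = −198.37 · ln(0.39728) = 183.12 s.

183 s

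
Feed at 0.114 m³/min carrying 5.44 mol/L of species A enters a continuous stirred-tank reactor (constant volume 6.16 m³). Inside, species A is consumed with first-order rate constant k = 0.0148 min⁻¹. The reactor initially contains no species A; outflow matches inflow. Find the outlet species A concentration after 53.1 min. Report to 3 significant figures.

Accumulation = in − out − consumed: V dC/dt = Q C_in − Q C − k V C.
This is linear with rate a = Q/V + k = 0.033306 min⁻¹.
C_ss = Q C_in/(Q + kV) = 3.0227 mol/L; C(t) = C_ss + (C₀ − C_ss) e^(−a t).
C(53.1) = 3.0227 + (-3.0227)·e^(−0.033306·53.1) = 3.0227 + (-3.0227)·0.17058 = 2.5071 mol/L.

2.51 mol/L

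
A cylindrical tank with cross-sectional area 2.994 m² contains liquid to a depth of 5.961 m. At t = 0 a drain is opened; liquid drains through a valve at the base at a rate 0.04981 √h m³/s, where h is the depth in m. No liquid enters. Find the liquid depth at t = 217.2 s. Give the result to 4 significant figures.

0.4029 m

With no inflow, A dh/dt = −0.04981 √h.
Separate and integrate: 2(√h − √h₀) = −(0.04981/A) t.
√h = √5.961 − 0.04981·217.2/(2·2.994) = 2.44152 − 1.80674 = 0.634780.
h = 0.634780² = 0.402946 m.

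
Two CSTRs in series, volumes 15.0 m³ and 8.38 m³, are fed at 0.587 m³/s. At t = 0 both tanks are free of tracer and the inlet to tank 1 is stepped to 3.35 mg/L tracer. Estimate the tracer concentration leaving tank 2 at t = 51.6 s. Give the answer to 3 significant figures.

2.46 mg/L

Species balance on tank i: dCᵢ/dt = (Cᵢ₋₁ − Cᵢ)/τᵢ with τᵢ = Vᵢ/Q.
τ₁ = 15.0/0.587 = 25.554 s; τ₂ = 8.38/0.587 = 14.276 s.
Solving the cascade with C₁(0)=C₂(0)=0 gives C₂(t) = C_in[1 − (τ₁ e^(−t/τ₁) − τ₂ e^(−t/τ₂))/(τ₁ − τ₂)].
At t = 51.6: e^(−t/τ₁) = 0.13275, e^(−t/τ₂) = 0.026931.
C₂ = 3.35·[1 − (25.554·0.13275 − 14.276·0.026931)/(11.278)] = 3.35·0.73330 = 2.4565 mg/L.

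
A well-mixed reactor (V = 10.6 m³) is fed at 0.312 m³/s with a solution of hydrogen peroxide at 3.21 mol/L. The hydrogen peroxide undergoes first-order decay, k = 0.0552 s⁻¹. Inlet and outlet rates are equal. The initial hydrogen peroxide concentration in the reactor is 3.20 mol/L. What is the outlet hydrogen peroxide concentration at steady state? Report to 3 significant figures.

1.12 mol/L

V dC/dt = Q(C_in − C) − k V C.
Steady state (dC/dt = 0): C_ss = Q C_in/(Q + kV) = C_in/(1 + kV/Q).
C_ss = 0.312·3.21/(0.312 + 0.0552·10.6) = 1.0015/0.89712 = 1.1164 mol/L.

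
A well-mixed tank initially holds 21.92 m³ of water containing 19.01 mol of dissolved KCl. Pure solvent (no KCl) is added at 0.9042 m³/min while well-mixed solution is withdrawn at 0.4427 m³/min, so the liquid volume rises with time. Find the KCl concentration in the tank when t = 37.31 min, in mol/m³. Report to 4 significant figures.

0.2785 mol/m³

Let m(t) be the amount of KCl. Volume: V(t) = V₀ + (Q_in − Q_out) t = 21.92 + 0.461500 t; V(37.31) = 39.1386 m³.
Solute balance: dm/dt = 0 − Q_out C = −Q_out m/V(t).
dm/m = −Q_out dt/(V₀ + 0.461500 t); integrating gives ln(m/m₀) = −(Q_out/(Q_in−Q_out)) ln(V/V₀).
m = m₀ (V₀/V)^(Q_out/(Q_in−Q_out)) = 19.01 × (21.92/39.1386)^(0.959263) = 10.9012 mol.
C = m/V = 10.9012/39.1386 = 0.278528 mol/m³.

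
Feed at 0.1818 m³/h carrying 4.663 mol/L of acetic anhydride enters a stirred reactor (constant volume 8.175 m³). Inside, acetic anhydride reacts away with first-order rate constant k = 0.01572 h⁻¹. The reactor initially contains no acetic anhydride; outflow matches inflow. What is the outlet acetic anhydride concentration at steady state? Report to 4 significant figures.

2.732 mol/L

V dC/dt = Q(C_in − C) − k V C.
Steady state (dC/dt = 0): C_ss = Q C_in/(Q + kV) = C_in/(1 + kV/Q).
C_ss = 0.1818·4.663/(0.1818 + 0.01572·8.175) = 0.847733/0.310311 = 2.73188 mol/L.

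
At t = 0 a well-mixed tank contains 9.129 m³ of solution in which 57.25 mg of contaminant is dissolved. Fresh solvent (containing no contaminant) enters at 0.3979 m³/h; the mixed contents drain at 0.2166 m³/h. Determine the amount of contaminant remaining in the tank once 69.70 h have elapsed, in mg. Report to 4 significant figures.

20.27 mg

Let m(t) be the amount of contaminant. Volume: V(t) = V₀ + (Q_in − Q_out) t = 9.129 + 0.181300 t; V(69.70) = 21.7656 m³.
Solute balance: dm/dt = 0 − Q_out C = −Q_out m/V(t).
dm/m = −Q_out dt/(V₀ + 0.181300 t); integrating gives ln(m/m₀) = −(Q_out/(Q_in−Q_out)) ln(V/V₀).
m = m₀ (V₀/V)^(Q_out/(Q_in−Q_out)) = 57.25 × (9.129/21.7656)^(1.19470) = 20.2748 mg.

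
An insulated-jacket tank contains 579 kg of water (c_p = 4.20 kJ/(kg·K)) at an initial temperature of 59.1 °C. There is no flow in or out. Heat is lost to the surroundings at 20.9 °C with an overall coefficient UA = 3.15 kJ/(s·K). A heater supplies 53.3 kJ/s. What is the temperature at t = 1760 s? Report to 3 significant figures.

40.0 °C

M c_p dT/dt = −UA(T − T_amb) + Q̇.
dT/dt = (T_ss − T)/τ with T_ss = T_amb + Q̇/UA = 20.9 + 53.3/3.15 = 37.821 °C, τ = M c_p/UA = 579·4.20/3.15 = 772.00 s.
T approaches T_ss exponentially: T(t) = T_ss + (T₀ − T_ss) e^(−t/τ).
T(1760) = 37.821 + (21.279)·0.10231 = 39.998 °C.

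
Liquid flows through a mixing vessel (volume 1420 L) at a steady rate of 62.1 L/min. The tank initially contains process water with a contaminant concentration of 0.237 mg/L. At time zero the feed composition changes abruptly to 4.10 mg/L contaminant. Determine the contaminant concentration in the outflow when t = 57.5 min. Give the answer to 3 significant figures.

Mass balance on the solute (V constant): V dC/dt = Q(C_in − C).
Time constant τ = V/Q = 1420/62.1 = 22.866 min.
Integrating: C(t) = C_in + (C₀ − C_in) e^(−t/τ).
C(57.5) = 4.10 + (0.237 − 4.10)·e^(−57.5/22.866) = 4.10 + (-3.8630)·0.080894 = 3.7875 mg/L.

3.79 mg/L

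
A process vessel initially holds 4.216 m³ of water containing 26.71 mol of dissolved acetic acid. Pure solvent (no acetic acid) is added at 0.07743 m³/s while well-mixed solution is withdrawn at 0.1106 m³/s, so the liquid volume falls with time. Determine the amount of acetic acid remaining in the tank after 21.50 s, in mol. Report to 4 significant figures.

Total volume: dV/dt = Q_in − Q_out = -0.0331700 m³/s, so V(t) = 4.216 − 0.0331700 t and V(21.50) = 3.50285 m³.
Species balance (pure solvent in): dm/dt = −Q_out · m/V(t).
dm/m = −Q_out dt/(V₀ − 0.0331700 t); integrating gives ln(m/m₀) = −(Q_out/(Q_in−Q_out)) ln(V/V₀).
m = m₀ (V₀/V)^(Q_out/(Q_in−Q_out)) = 26.71 × (4.216/3.50285)^(-3.33434) = 14.3988 mol.

14.40 mol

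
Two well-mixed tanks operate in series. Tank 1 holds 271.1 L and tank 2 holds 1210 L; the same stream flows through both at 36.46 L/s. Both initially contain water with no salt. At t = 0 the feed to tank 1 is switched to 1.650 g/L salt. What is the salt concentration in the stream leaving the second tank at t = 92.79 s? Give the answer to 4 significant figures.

Species balance on tank i: dCᵢ/dt = (Cᵢ₋₁ − Cᵢ)/τᵢ with τᵢ = Vᵢ/Q.
τ₁ = 271.1/36.46 = 7.43555 s; τ₂ = 1210/36.46 = 33.1871 s.
Tank 1: C₁ = C_in(1 − e^(−t/τ₁)). Tank 2 (τ₁ ≠ τ₂): C₂ = C_in[1 − (τ₁ e^(−t/τ₁) − τ₂ e^(−t/τ₂))/(τ₁ − τ₂)].
At t = 92.79: e^(−t/τ₁) = 3.80481e-06, e^(−t/τ₂) = 0.0610556.
C₂ = 1.650·[1 − (7.43555·3.80481e-06 − 33.1871·0.0610556)/(-25.7515)] = 1.650·0.921316 = 1.52017 g/L.

1.520 g/L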